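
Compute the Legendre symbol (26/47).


p = 47 is prime, so compute (26/47) with the reciprocity algorithm (Jacobi-symbol steps: pull out 2s via (2/n), flip via reciprocity, reduce):
  pull out 2: (2/47) = +1  (since 47 mod 8 = 7)
  reciprocity: (13/47) -> +(47/13)
  reduce: (8/13)
  pull out 2: (2/13) = -1  (since 13 mod 8 = 5)
  pull out 2: (2/13) = -1  (since 13 mod 8 = 5)
  pull out 2: (2/13) = -1  (since 13 mod 8 = 5)
  (1/13) = 1
Product of signs = -1
(26/47) = -1

-1


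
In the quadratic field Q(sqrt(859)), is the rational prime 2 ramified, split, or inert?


K = Q(sqrt(859)). Since d mod 4 = 3, disc(K) = 3436.
Check p | disc: 3436 mod 2 = 0.
p divides disc, so p ramifies: (p) = P^2 with e=2, f=1, g=1.
Therefore p is ramified.

ramified


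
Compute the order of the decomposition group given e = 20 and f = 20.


|D_P| = e * f
= 20 * 20
= 400

400


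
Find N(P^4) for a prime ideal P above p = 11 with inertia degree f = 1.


N(P^a) = p^(a*f)
= 11^(4*1)
= 11^4
= 14641

14641


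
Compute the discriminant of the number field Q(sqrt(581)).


For K = Q(sqrt(d)) with d squarefree: disc(K) = d if d = 1 mod 4, and disc(K) = 4d if d = 2 or 3 mod 4.
Here d = 581, and d mod 4 = 1.
d = 1 mod 4 (O_K = Z[(1+sqrt(d))/2]), so disc(K) = d = 581

581


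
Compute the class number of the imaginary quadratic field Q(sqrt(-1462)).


K = Q(sqrt(-1462)). d mod 4 = 2, so D = disc(K) = 4d = -5848
h(K) equals the number of primitive reduced positive-definite forms (a, b, c) = a*x^2 + b*x*y + c*y^2 with b^2 - 4ac = D,
where reduced means |b| <= a <= c, with b >= 0 whenever |b| = a or a = c, and primitive means gcd(a, b, c) = 1.
Reduced forces 3a^2 <= |D| = 5848, so 1 <= a <= 44; b must have the parity of D, and c = (b^2 - D)/(4a) must be an integer >= a.
Enumerate a = 1..44, b in [-a, a]:
  a=1: (1, 0, 1462)  [1]
  a=2: (2, 0, 731)  [1]
  a=3..6: none
  a=7: (7, -2, 209), (7, 2, 209)  [2]
  a=8..10: none
  a=11: (11, -2, 133), (11, 2, 133)  [2]
  a=12..13: none
  a=14: (14, -12, 107), (14, 12, 107)  [2]
  a=15..16: none
  a=17: (17, 0, 86)  [1]
  a=18: none
  a=19: (19, -2, 77), (19, 2, 77)  [2]
  a=20..21: none
  a=22: (22, -20, 71), (22, 20, 71)  [2]
  a=23..33: none
  a=34: (34, 0, 43)  [1]
  a=35..37: none
  a=38: (38, -36, 47), (38, 36, 47)  [2]
  a=39..44: none
Total reduced forms: 1 + 1 + 2 + 2 + 2 + 1 + 2 + 2 + 1 + 2 = 16
h = 16

16


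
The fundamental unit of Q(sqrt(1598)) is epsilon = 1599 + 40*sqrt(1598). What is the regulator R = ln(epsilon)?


epsilon = 1599 + 40*sqrt(1598)
= 3197.9997
R = ln(3197.9997)
= 8.0703

8.0703


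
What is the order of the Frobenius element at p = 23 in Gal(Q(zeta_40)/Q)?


The Frobenius at p in Gal(Q(zeta_n)/Q) = (Z/nZ)* is the class of p, so its order is ord_40(23), the smallest k >= 1 with 23^k = 1 mod 40.
n = 40 = 2^3 * 5, phi(40) = 16; the order divides phi(n).
Divisors of 16: 1, 2, 4, 8, 16
Repeated squaring mod 40: 23^1 = 23, 23^2 = 9, 23^4 = 1, 23^8 = 1, 23^16 = 1
Test divisors in increasing order:
  k=1: 23^1 = 23 mod 40
  k=2: 23^2 = 9 mod 40
  k=4: 23^4 = 1 mod 40  <- first divisor giving 1
Order = 4

4


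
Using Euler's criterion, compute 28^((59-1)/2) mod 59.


p = 59 is prime and the exponent is (p-1)/2 = 29, so by Euler's criterion 28^29 = (28/59) = +1 or -1 mod 59.
Compute by square-and-multiply:
  29 = 16 + 8 + 4 + 1 (binary 11101)
  Repeated squaring mod 59: 28^1 = 28, 28^2 = 17, 28^4 = 53, 28^8 = 36, 28^16 = 57
  28^29 = 28^16 * 28^8 * 28^4 * 28^1 = 57 * 36 * 53 * 28 mod 59
    57 * 36 = 2052 = 46 mod 59
    46 * 53 = 2438 = 19 mod 59
    19 * 28 = 532 = 1 mod 59
  28^29 = 1 mod 59
Result 1: 28 is a quadratic residue mod 59.
28^29 mod 59 = 1

1


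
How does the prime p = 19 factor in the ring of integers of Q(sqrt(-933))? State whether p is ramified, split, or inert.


K = Q(sqrt(-933)). Since d mod 4 = 3, disc(K) = -3732.
Check p | disc: -3732 mod 19 = 11.
p does not divide disc. Compute Legendre symbol (d/p):
17^((19-1)/2) mod 19 = 1
(d/p) = 1, so p splits: (p) = P*P' with e=1, f=1, g=2.
Therefore p is split.

split


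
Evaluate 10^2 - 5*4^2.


x^2 - d*y^2
= 10^2 - 5*4^2
= 100 - 80
= 20

20


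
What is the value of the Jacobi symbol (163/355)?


Compute (163/355) via quadratic reciprocity:
  reciprocity: (163/355) -> -(355/163)
  reduce: (29/163)
  reciprocity: (29/163) -> +(163/29)
  reduce: (18/29)
  pull out 2: (2/29) = -1  (since 29 mod 8 = 5)
  reciprocity: (9/29) -> +(29/9)
  reduce: (2/9)
  pull out 2: (2/9) = +1  (since 9 mod 8 = 1)
  (1/9) = 1
Product of signs = 1

1


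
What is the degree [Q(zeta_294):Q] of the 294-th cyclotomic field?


The degree equals Euler's totient phi(294).
294 = 2 * 3 * 7^2
phi(294) = 84

84


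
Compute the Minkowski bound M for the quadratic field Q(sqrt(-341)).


d = -341, d mod 4 = 3, so disc(K) = 4d = -1364; |disc(K)| = 1364
Imaginary quadratic field, so n = 2, s = r2 = 1, r1 = 0
M = (n!/n^n) * (4/pi)^s * sqrt(|disc(K)|) = (2!/2^2) * (4/pi)^1 * sqrt(1364)
= 0.5 * 1.273240 * 36.932371
= 23.5119

23.5119


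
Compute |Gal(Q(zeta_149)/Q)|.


|Gal(Q(zeta_149)/Q)| = phi(149)
= 148

148


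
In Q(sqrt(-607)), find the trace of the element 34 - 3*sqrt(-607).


Tr(a + b*sqrt(d)) = (a + b*sqrt(d)) + (a - b*sqrt(d)) = 2a
= 2 * (34)
= 68

68


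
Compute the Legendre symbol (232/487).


p = 487 is prime, so compute (232/487) with the reciprocity algorithm (Jacobi-symbol steps: pull out 2s via (2/n), flip via reciprocity, reduce):
  pull out 2: (2/487) = +1  (since 487 mod 8 = 7)
  pull out 2: (2/487) = +1  (since 487 mod 8 = 7)
  pull out 2: (2/487) = +1  (since 487 mod 8 = 7)
  reciprocity: (29/487) -> +(487/29)
  reduce: (23/29)
  reciprocity: (23/29) -> +(29/23)
  reduce: (6/23)
  pull out 2: (2/23) = +1  (since 23 mod 8 = 7)
  reciprocity: (3/23) -> -(23/3)
  reduce: (2/3)
  pull out 2: (2/3) = -1  (since 3 mod 8 = 3)
  (1/3) = 1
Product of signs = 1
(232/487) = 1

1


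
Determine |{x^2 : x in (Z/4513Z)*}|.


For prime p, the number of non-zero quadratic residues is (p-1)/2.
= (4513-1)/2
= 2256

2256


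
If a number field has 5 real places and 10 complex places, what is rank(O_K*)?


By Dirichlet's unit theorem:
rank = r1 + r2 - 1
= 5 + 10 - 1
= 14

14


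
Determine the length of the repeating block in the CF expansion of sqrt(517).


Run the CF algorithm for sqrt(517).
a_0 = floor(sqrt(517)) = 22; set m_0=0, q_0=1.
Recurrence: m' = q*a - m,  q' = (d - m'^2)/q,  a' = floor((a_0 + m')/q').
  step 1: m=22, q=33, a=1
  step 2: m=11, q=12, a=2
  step 3: m=13, q=29, a=1
  step 4: m=16, q=9, a=4
  step 5: m=20, q=13, a=3
  step 6: m=19, q=12, a=3
  step 7: m=17, q=19, a=2
  step 8: m=21, q=4, a=10
  step 9: m=19, q=39, a=1
  step 10: m=20, q=3, a=14
  step 11: m=22, q=11, a=4
  step 12: m=22, q=3, a=14
  step 13: m=20, q=39, a=1
  step 14: m=19, q=4, a=10
  step 15: m=21, q=19, a=2
  step 16: m=17, q=12, a=3
  step 17: m=19, q=13, a=3
  step 18: m=20, q=9, a=4
  step 19: m=16, q=29, a=1
  step 20: m=13, q=12, a=2
  step 21: m=11, q=33, a=1
  step 22: m=22, q=1, a=44
a_22 = 2*a_0 = 44, so the period closes here.
sqrt(517) = [22; 1, 2, 1, 4, 3, 3, 2, 10, 1, 14, 4, 14, 1, 10, 2, 3, 3, 4, 1, 2, 1, 44]
Period length = 22

22


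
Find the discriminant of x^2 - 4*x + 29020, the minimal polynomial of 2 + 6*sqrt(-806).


The element 2 + 6*sqrt(-806) has minimal polynomial:
x^2 - 4*x + 29020
Discriminant = (-4)^2 - 4*(29020)
= 16 - 116080
= -116064

-116064


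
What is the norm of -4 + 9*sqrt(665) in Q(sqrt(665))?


N(a + b*sqrt(d)) = a^2 - d*b^2
= (-4)^2 - (665)*(9)^2
= 16 - 53865
= -53849

-53849


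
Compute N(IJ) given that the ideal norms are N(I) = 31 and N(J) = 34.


N(IJ) = N(I) * N(J)
= 31 * 34
= 1054

1054


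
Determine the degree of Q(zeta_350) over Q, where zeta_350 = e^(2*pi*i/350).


The degree equals Euler's totient phi(350).
350 = 2 * 5^2 * 7
phi(350) = 120

120


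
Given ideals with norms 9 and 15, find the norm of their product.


N(IJ) = N(I) * N(J)
= 9 * 15
= 135

135


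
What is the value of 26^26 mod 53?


p = 53 is prime and the exponent is (p-1)/2 = 26, so by Euler's criterion 26^26 = (26/53) = +1 or -1 mod 53.
Compute by square-and-multiply:
  26 = 16 + 8 + 2 (binary 11010)
  Repeated squaring mod 53: 26^1 = 26, 26^2 = 40, 26^4 = 10, 26^8 = 47, 26^16 = 36
  26^26 = 26^16 * 26^8 * 26^2 = 36 * 47 * 40 mod 53
    36 * 47 = 1692 = 49 mod 53
    49 * 40 = 1960 = 52 mod 53
  26^26 = 52 mod 53
Result 52 = p - 1 = -1 mod 53: 26 is a quadratic non-residue mod 53. As a residue in [0, p-1] the value is 52.
26^26 mod 53 = 52

52


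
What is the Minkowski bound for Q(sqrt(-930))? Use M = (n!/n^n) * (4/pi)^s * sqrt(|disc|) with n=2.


d = -930, d mod 4 = 2, so disc(K) = 4d = -3720; |disc(K)| = 3720
Imaginary quadratic field, so n = 2, s = r2 = 1, r1 = 0
M = (n!/n^n) * (4/pi)^s * sqrt(|disc(K)|) = (2!/2^2) * (4/pi)^1 * sqrt(3720)
= 0.5 * 1.273240 * 60.991803
= 38.8286

38.8286


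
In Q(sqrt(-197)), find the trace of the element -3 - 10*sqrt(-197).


Tr(a + b*sqrt(d)) = (a + b*sqrt(d)) + (a - b*sqrt(d)) = 2a
= 2 * (-3)
= -6

-6


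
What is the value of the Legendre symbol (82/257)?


p = 257 is prime, so compute (82/257) with the reciprocity algorithm (Jacobi-symbol steps: pull out 2s via (2/n), flip via reciprocity, reduce):
  pull out 2: (2/257) = +1  (since 257 mod 8 = 1)
  reciprocity: (41/257) -> +(257/41)
  reduce: (11/41)
  reciprocity: (11/41) -> +(41/11)
  reduce: (8/11)
  pull out 2: (2/11) = -1  (since 11 mod 8 = 3)
  pull out 2: (2/11) = -1  (since 11 mod 8 = 3)
  pull out 2: (2/11) = -1  (since 11 mod 8 = 3)
  (1/11) = 1
Product of signs = -1
(82/257) = -1

-1


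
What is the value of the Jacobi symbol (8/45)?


Compute (8/45) via quadratic reciprocity:
  pull out 2: (2/45) = -1  (since 45 mod 8 = 5)
  pull out 2: (2/45) = -1  (since 45 mod 8 = 5)
  pull out 2: (2/45) = -1  (since 45 mod 8 = 5)
  (1/45) = 1
Product of signs = -1

-1


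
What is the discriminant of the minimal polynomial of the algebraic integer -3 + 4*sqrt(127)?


The element -3 + 4*sqrt(127) has minimal polynomial:
x^2 + 6*x - 2023
Discriminant = (6)^2 - 4*(-2023)
= 36 + 8092
= 8128

8128


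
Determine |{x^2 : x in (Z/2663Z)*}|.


For prime p, the number of non-zero quadratic residues is (p-1)/2.
= (2663-1)/2
= 1331

1331


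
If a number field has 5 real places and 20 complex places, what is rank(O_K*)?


By Dirichlet's unit theorem:
rank = r1 + r2 - 1
= 5 + 20 - 1
= 24

24


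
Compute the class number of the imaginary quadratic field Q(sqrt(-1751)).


K = Q(sqrt(-1751)). d mod 4 = 1, so D = disc(K) = d = -1751
h(K) equals the number of primitive reduced positive-definite forms (a, b, c) = a*x^2 + b*x*y + c*y^2 with b^2 - 4ac = D,
where reduced means |b| <= a <= c, with b >= 0 whenever |b| = a or a = c, and primitive means gcd(a, b, c) = 1.
Reduced forces 3a^2 <= |D| = 1751, so 1 <= a <= 24; b must have the parity of D, and c = (b^2 - D)/(4a) must be an integer >= a.
Enumerate a = 1..24, b in [-a, a]:
  a=1: (1, 1, 438)  [1]
  a=2: (2, -1, 219), (2, 1, 219)  [2]
  a=3: (3, -1, 146), (3, 1, 146)  [2]
  a=4: (4, -3, 110), (4, 3, 110)  [2]
  a=5: (5, -3, 88), (5, 3, 88)  [2]
  a=6: (6, -5, 74), (6, -1, 73), (6, 1, 73), (6, 5, 74)  [4]
  a=7: none
  a=8: (8, -3, 55), (8, 3, 55)  [2]
  a=9: (9, -7, 50), (9, 7, 50)  [2]
  a=10: (10, -7, 45), (10, -3, 44), (10, 3, 44), (10, 7, 45)  [4]
  a=11: (11, -3, 40), (11, 3, 40)  [2]
  a=12: (12, -11, 39), (12, -5, 37), (12, 5, 37), (12, 11, 39)  [4]
  a=13: (13, -11, 36), (13, 11, 36)  [2]
  a=14: none
  a=15: (15, -13, 32), (15, -7, 30), (15, 7, 30), (15, 13, 32)  [4]
  a=16: (16, -13, 30), (16, 13, 30)  [2]
  a=17: (17, 17, 30)  [1]
  a=18: (18, -11, 26), (18, -7, 25), (18, 7, 25), (18, 11, 26)  [4]
  a=19: (19, -15, 26), (19, 15, 26)  [2]
  a=20: (20, -13, 24), (20, -3, 22), (20, 3, 22), (20, 13, 24)  [4]
  a=21: none
  a=22: (22, -19, 24), (22, 19, 24)  [2]
  a=23..24: none
Total reduced forms: 1 + 2 + 2 + 2 + 2 + 4 + 2 + 2 + 4 + 2 + 4 + 2 + 4 + 2 + 1 + 4 + 2 + 4 + 2 = 48
h = 48

48


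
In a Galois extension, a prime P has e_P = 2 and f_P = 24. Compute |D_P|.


|D_P| = e * f
= 2 * 24
= 48

48


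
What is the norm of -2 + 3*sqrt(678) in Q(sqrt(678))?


N(a + b*sqrt(d)) = a^2 - d*b^2
= (-2)^2 - (678)*(3)^2
= 4 - 6102
= -6098

-6098


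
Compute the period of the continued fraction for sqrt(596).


Run the CF algorithm for sqrt(596).
a_0 = floor(sqrt(596)) = 24; set m_0=0, q_0=1.
Recurrence: m' = q*a - m,  q' = (d - m'^2)/q,  a' = floor((a_0 + m')/q').
  step 1: m=24, q=20, a=2
  step 2: m=16, q=17, a=2
  step 3: m=18, q=16, a=2
  step 4: m=14, q=25, a=1
  step 5: m=11, q=19, a=1
  step 6: m=8, q=28, a=1
  step 7: m=20, q=7, a=6
  step 8: m=22, q=16, a=2
  step 9: m=10, q=31, a=1
  step 10: m=21, q=5, a=9
  step 11: m=24, q=4, a=12
  step 12: m=24, q=5, a=9
  step 13: m=21, q=31, a=1
  step 14: m=10, q=16, a=2
  step 15: m=22, q=7, a=6
  step 16: m=20, q=28, a=1
  step 17: m=8, q=19, a=1
  step 18: m=11, q=25, a=1
  step 19: m=14, q=16, a=2
  step 20: m=18, q=17, a=2
  step 21: m=16, q=20, a=2
  step 22: m=24, q=1, a=48
a_22 = 2*a_0 = 48, so the period closes here.
sqrt(596) = [24; 2, 2, 2, 1, 1, 1, 6, 2, 1, 9, 12, 9, 1, 2, 6, 1, 1, 1, 2, 2, 2, 48]
Period length = 22

22


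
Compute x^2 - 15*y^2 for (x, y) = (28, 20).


x^2 - d*y^2
= 28^2 - 15*20^2
= 784 - 6000
= -5216

-5216


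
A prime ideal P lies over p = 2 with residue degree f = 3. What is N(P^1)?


N(P^a) = p^(a*f)
= 2^(1*3)
= 2^3
= 8

8


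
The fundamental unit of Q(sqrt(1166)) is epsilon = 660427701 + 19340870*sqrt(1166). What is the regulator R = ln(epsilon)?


epsilon = 660427701 + 19340870*sqrt(1166)
= 1.3209e+09
R = ln(1.3209e+09)
= 21.0015

21.0015


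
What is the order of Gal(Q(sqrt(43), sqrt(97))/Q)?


The 2 square roots of distinct primes are multiplicatively independent over Q,
so [K:Q] = 2^2 and Gal(K/Q) is isomorphic to (Z/2Z)^2.
|Gal| = 2^2 = 4

4


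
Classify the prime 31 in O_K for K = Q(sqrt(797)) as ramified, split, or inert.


K = Q(sqrt(797)). Since d mod 4 = 1, disc(K) = 797.
Check p | disc: 797 mod 31 = 22.
p does not divide disc. Compute Legendre symbol (d/p):
22^((31-1)/2) mod 31 = -1
(d/p) = -1, so p is inert: (p) stays prime with e=1, f=2, g=1.
Therefore p is inert.

inert


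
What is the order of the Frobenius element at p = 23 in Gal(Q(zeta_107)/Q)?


The Frobenius at p in Gal(Q(zeta_n)/Q) = (Z/nZ)* is the class of p, so its order is ord_107(23), the smallest k >= 1 with 23^k = 1 mod 107.
n = 107 = 107, phi(107) = 106; the order divides phi(n).
Divisors of 106: 1, 2, 53, 106
Repeated squaring mod 107: 23^1 = 23, 23^2 = 101, 23^4 = 36, 23^8 = 12, 23^16 = 37, 23^32 = 85, 23^64 = 56
Test divisors in increasing order:
  k=1: 23^1 = 23 mod 107
  k=2: 23^2 = 101 mod 107
  k=53: 23^53 = 85 * 37 * 36 * 23 = 1 mod 107  <- first divisor giving 1
Order = 53

53


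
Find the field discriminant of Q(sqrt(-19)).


For K = Q(sqrt(d)) with d squarefree: disc(K) = d if d = 1 mod 4, and disc(K) = 4d if d = 2 or 3 mod 4.
Here d = -19, and d mod 4 = 1.
d = 1 mod 4 (O_K = Z[(1+sqrt(d))/2]), so disc(K) = d = -19

-19


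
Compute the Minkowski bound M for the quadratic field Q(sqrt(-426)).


d = -426, d mod 4 = 2, so disc(K) = 4d = -1704; |disc(K)| = 1704
Imaginary quadratic field, so n = 2, s = r2 = 1, r1 = 0
M = (n!/n^n) * (4/pi)^s * sqrt(|disc(K)|) = (2!/2^2) * (4/pi)^1 * sqrt(1704)
= 0.5 * 1.273240 * 41.279535
= 26.2794

26.2794


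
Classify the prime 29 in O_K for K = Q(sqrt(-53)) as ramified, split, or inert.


K = Q(sqrt(-53)). Since d mod 4 = 3, disc(K) = -212.
Check p | disc: -212 mod 29 = 20.
p does not divide disc. Compute Legendre symbol (d/p):
5^((29-1)/2) mod 29 = 1
(d/p) = 1, so p splits: (p) = P*P' with e=1, f=1, g=2.
Therefore p is split.

split


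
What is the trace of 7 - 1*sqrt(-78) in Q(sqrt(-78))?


Tr(a + b*sqrt(d)) = (a + b*sqrt(d)) + (a - b*sqrt(d)) = 2a
= 2 * (7)
= 14

14


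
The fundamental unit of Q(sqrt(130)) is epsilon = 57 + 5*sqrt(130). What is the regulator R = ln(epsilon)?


epsilon = 57 + 5*sqrt(130)
= 114.0088
R = ln(114.0088)
= 4.7363

4.7363


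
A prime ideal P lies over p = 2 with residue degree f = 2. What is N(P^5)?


N(P^a) = p^(a*f)
= 2^(5*2)
= 2^10
= 1024

1024


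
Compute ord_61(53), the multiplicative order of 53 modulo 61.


We want ord_61(53), the smallest k >= 1 with 53^k = 1 mod 61.
n = 61 = 61, phi(61) = 60; the order divides phi(n).
Divisors of 60: 1, 2, 3, 4, 5, 6, 10, 12, 15, 20, 30, 60
Repeated squaring mod 61: 53^1 = 53, 53^2 = 3, 53^4 = 9, 53^8 = 20, 53^16 = 34, 53^32 = 58
Test divisors in increasing order:
  k=1: 53^1 = 53 mod 61
  k=2: 53^2 = 3 mod 61
  k=3: 53^3 = 3 * 53 = 37 mod 61
  k=4: 53^4 = 9 mod 61
  k=5: 53^5 = 9 * 53 = 50 mod 61
  k=6: 53^6 = 9 * 3 = 27 mod 61
  k=10: 53^10 = 20 * 3 = 60 mod 61
  k=12: 53^12 = 20 * 9 = 58 mod 61
  k=15: 53^15 = 20 * 9 * 3 * 53 = 11 mod 61
  k=20: 53^20 = 34 * 9 = 1 mod 61  <- first divisor giving 1
Order = 20

20


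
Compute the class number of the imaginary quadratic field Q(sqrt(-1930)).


K = Q(sqrt(-1930)). d mod 4 = 2, so D = disc(K) = 4d = -7720
h(K) equals the number of primitive reduced positive-definite forms (a, b, c) = a*x^2 + b*x*y + c*y^2 with b^2 - 4ac = D,
where reduced means |b| <= a <= c, with b >= 0 whenever |b| = a or a = c, and primitive means gcd(a, b, c) = 1.
Reduced forces 3a^2 <= |D| = 7720, so 1 <= a <= 50; b must have the parity of D, and c = (b^2 - D)/(4a) must be an integer >= a.
Enumerate a = 1..50, b in [-a, a]:
  a=1: (1, 0, 1930)  [1]
  a=2: (2, 0, 965)  [1]
  a=3..4: none
  a=5: (5, 0, 386)  [1]
  a=6: none
  a=7: (7, -6, 277), (7, 6, 277)  [2]
  a=8..9: none
  a=10: (10, 0, 193)  [1]
  a=11..13: none
  a=14: (14, -8, 139), (14, 8, 139)  [2]
  a=15..16: none
  a=17: (17, -10, 115), (17, 10, 115)  [2]
  a=18..22: none
  a=23: (23, -10, 85), (23, 10, 85)  [2]
  a=24..28: none
  a=29: (29, -20, 70), (29, 20, 70)  [2]
  a=30..33: none
  a=34: (34, -24, 61), (34, 24, 61)  [2]
  a=35: (35, -20, 58), (35, 20, 58)  [2]
  a=36..45: none
  a=46: (46, -36, 49), (46, 36, 49)  [2]
  a=47..50: none
Total reduced forms: 1 + 1 + 1 + 2 + 1 + 2 + 2 + 2 + 2 + 2 + 2 + 2 = 20
h = 20

20


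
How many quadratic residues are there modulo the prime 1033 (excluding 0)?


For prime p, the number of non-zero quadratic residues is (p-1)/2.
= (1033-1)/2
= 516

516


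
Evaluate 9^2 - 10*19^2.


x^2 - d*y^2
= 9^2 - 10*19^2
= 81 - 3610
= -3529

-3529


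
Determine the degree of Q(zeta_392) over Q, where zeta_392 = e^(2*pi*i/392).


The degree equals Euler's totient phi(392).
392 = 2^3 * 7^2
phi(392) = 168

168


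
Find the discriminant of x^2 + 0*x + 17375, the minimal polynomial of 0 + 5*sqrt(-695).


The element 0 + 5*sqrt(-695) has minimal polynomial:
x^2 + 0*x + 17375
Discriminant = (0)^2 - 4*(17375)
= 0 - 69500
= -69500

-69500


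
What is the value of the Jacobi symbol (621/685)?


Compute (621/685) via quadratic reciprocity:
  reciprocity: (621/685) -> +(685/621)
  reduce: (64/621)
  pull out 2: (2/621) = -1  (since 621 mod 8 = 5)
  pull out 2: (2/621) = -1  (since 621 mod 8 = 5)
  pull out 2: (2/621) = -1  (since 621 mod 8 = 5)
  pull out 2: (2/621) = -1  (since 621 mod 8 = 5)
  pull out 2: (2/621) = -1  (since 621 mod 8 = 5)
  pull out 2: (2/621) = -1  (since 621 mod 8 = 5)
  (1/621) = 1
Product of signs = 1

1


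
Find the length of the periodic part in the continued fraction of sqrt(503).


Run the CF algorithm for sqrt(503).
a_0 = floor(sqrt(503)) = 22; set m_0=0, q_0=1.
Recurrence: m' = q*a - m,  q' = (d - m'^2)/q,  a' = floor((a_0 + m')/q').
  step 1: m=22, q=19, a=2
  step 2: m=16, q=13, a=2
  step 3: m=10, q=31, a=1
  step 4: m=21, q=2, a=21
  step 5: m=21, q=31, a=1
  step 6: m=10, q=13, a=2
  step 7: m=16, q=19, a=2
  step 8: m=22, q=1, a=44
a_8 = 2*a_0 = 44, so the period closes here.
sqrt(503) = [22; 2, 2, 1, 21, 1, 2, 2, 44]
Period length = 8

8


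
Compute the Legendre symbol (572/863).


p = 863 is prime, so compute (572/863) with the reciprocity algorithm (Jacobi-symbol steps: pull out 2s via (2/n), flip via reciprocity, reduce):
  pull out 2: (2/863) = +1  (since 863 mod 8 = 7)
  pull out 2: (2/863) = +1  (since 863 mod 8 = 7)
  reciprocity: (143/863) -> -(863/143)
  reduce: (5/143)
  reciprocity: (5/143) -> +(143/5)
  reduce: (3/5)
  reciprocity: (3/5) -> +(5/3)
  reduce: (2/3)
  pull out 2: (2/3) = -1  (since 3 mod 8 = 3)
  (1/3) = 1
Product of signs = 1
(572/863) = 1

1


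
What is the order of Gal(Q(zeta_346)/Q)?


|Gal(Q(zeta_346)/Q)| = phi(346)
= 172

172


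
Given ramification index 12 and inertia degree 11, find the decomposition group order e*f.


|D_P| = e * f
= 12 * 11
= 132

132


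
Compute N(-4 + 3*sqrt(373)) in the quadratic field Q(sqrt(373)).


N(a + b*sqrt(d)) = a^2 - d*b^2
= (-4)^2 - (373)*(3)^2
= 16 - 3357
= -3341

-3341


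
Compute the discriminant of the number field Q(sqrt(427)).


For K = Q(sqrt(d)) with d squarefree: disc(K) = d if d = 1 mod 4, and disc(K) = 4d if d = 2 or 3 mod 4.
Here d = 427, and d mod 4 = 3.
d = 3 mod 4, not 1 (O_K = Z[sqrt(d)]), so disc(K) = 4d = 4 * (427) = 1708

1708


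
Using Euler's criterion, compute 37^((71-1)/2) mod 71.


p = 71 is prime and the exponent is (p-1)/2 = 35, so by Euler's criterion 37^35 = (37/71) = +1 or -1 mod 71.
Compute by square-and-multiply:
  35 = 32 + 2 + 1 (binary 100011)
  Repeated squaring mod 71: 37^1 = 37, 37^2 = 20, 37^4 = 45, 37^8 = 37, 37^16 = 20, 37^32 = 45
  37^35 = 37^32 * 37^2 * 37^1 = 45 * 20 * 37 mod 71
    45 * 20 = 900 = 48 mod 71
    48 * 37 = 1776 = 1 mod 71
  37^35 = 1 mod 71
Result 1: 37 is a quadratic residue mod 71.
37^35 mod 71 = 1

1


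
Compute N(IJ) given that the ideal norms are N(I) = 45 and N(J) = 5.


N(IJ) = N(I) * N(J)
= 45 * 5
= 225

225


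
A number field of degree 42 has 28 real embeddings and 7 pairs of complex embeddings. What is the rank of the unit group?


By Dirichlet's unit theorem:
rank = r1 + r2 - 1
= 28 + 7 - 1
= 34

34


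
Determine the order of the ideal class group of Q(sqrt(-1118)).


K = Q(sqrt(-1118)). d mod 4 = 2, so D = disc(K) = 4d = -4472
h(K) equals the number of primitive reduced positive-definite forms (a, b, c) = a*x^2 + b*x*y + c*y^2 with b^2 - 4ac = D,
where reduced means |b| <= a <= c, with b >= 0 whenever |b| = a or a = c, and primitive means gcd(a, b, c) = 1.
Reduced forces 3a^2 <= |D| = 4472, so 1 <= a <= 38; b must have the parity of D, and c = (b^2 - D)/(4a) must be an integer >= a.
Enumerate a = 1..38, b in [-a, a]:
  a=1: (1, 0, 1118)  [1]
  a=2: (2, 0, 559)  [1]
  a=3: (3, -2, 373), (3, 2, 373)  [2]
  a=4..5: none
  a=6: (6, -4, 187), (6, 4, 187)  [2]
  a=7: (7, -6, 161), (7, 6, 161)  [2]
  a=8: none
  a=9: (9, -8, 126), (9, 8, 126)  [2]
  a=10: none
  a=11: (11, -4, 102), (11, 4, 102)  [2]
  a=12: none
  a=13: (13, 0, 86)  [1]
  a=14: (14, -8, 81), (14, 8, 81)  [2]
  a=15..16: none
  a=17: (17, -4, 66), (17, 4, 66)  [2]
  a=18: (18, -8, 63), (18, 8, 63)  [2]
  a=19..20: none
  a=21: (21, -20, 58), (21, -8, 54), (21, 8, 54), (21, 20, 58)  [4]
  a=22: (22, -4, 51), (22, 4, 51)  [2]
  a=23: (23, -6, 49), (23, 6, 49)  [2]
  a=24..25: none
  a=26: (26, 0, 43)  [1]
  a=27: (27, -8, 42), (27, 8, 42)  [2]
  a=28: none
  a=29: (29, -20, 42), (29, 20, 42)  [2]
  a=30..32: none
  a=33: (33, -26, 39), (33, -4, 34), (33, 4, 34), (33, 26, 39)  [4]
  a=34..38: none
Total reduced forms: 1 + 1 + 2 + 2 + 2 + 2 + 2 + 1 + 2 + 2 + 2 + 4 + 2 + 2 + 1 + 2 + 2 + 4 = 36
h = 36

36


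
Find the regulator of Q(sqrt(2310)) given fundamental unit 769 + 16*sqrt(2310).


epsilon = 769 + 16*sqrt(2310)
= 1537.9993
R = ln(1537.9993)
= 7.3382

7.3382


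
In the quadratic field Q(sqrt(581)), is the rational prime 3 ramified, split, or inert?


K = Q(sqrt(581)). Since d mod 4 = 1, disc(K) = 581.
Check p | disc: 581 mod 3 = 2.
p does not divide disc. Compute Legendre symbol (d/p):
2^((3-1)/2) mod 3 = -1
(d/p) = -1, so p is inert: (p) stays prime with e=1, f=2, g=1.
Therefore p is inert.

inert


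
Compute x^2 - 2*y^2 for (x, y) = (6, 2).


x^2 - d*y^2
= 6^2 - 2*2^2
= 36 - 8
= 28

28


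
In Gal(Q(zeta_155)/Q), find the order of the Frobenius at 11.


The Frobenius at p in Gal(Q(zeta_n)/Q) = (Z/nZ)* is the class of p, so its order is ord_155(11), the smallest k >= 1 with 11^k = 1 mod 155.
n = 155 = 5 * 31, phi(155) = 120; the order divides phi(n).
Divisors of 120: 1, 2, 3, 4, 5, 6, 8, 10, 12, 15, 20, 24, 30, 40, 60, 120
Repeated squaring mod 155: 11^1 = 11, 11^2 = 121, 11^4 = 71, 11^8 = 81, 11^16 = 51, 11^32 = 121, 11^64 = 71
Test divisors in increasing order:
  k=1: 11^1 = 11 mod 155
  k=2: 11^2 = 121 mod 155
  k=3: 11^3 = 121 * 11 = 91 mod 155
  k=4: 11^4 = 71 mod 155
  k=5: 11^5 = 71 * 11 = 6 mod 155
  k=6: 11^6 = 71 * 121 = 66 mod 155
  k=8: 11^8 = 81 mod 155
  k=10: 11^10 = 81 * 121 = 36 mod 155
  k=12: 11^12 = 81 * 71 = 16 mod 155
  k=15: 11^15 = 81 * 71 * 121 * 11 = 61 mod 155
  k=20: 11^20 = 51 * 71 = 56 mod 155
  k=24: 11^24 = 51 * 81 = 101 mod 155
  k=30: 11^30 = 51 * 81 * 71 * 121 = 1 mod 155  <- first divisor giving 1
Order = 30

30


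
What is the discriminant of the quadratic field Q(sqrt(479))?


For K = Q(sqrt(d)) with d squarefree: disc(K) = d if d = 1 mod 4, and disc(K) = 4d if d = 2 or 3 mod 4.
Here d = 479, and d mod 4 = 3.
d = 3 mod 4, not 1 (O_K = Z[sqrt(d)]), so disc(K) = 4d = 4 * (479) = 1916

1916


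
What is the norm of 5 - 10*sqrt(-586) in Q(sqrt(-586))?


N(a + b*sqrt(d)) = a^2 - d*b^2
= (5)^2 - (-586)*(-10)^2
= 25 + 58600
= 58625

58625


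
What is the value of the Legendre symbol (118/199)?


p = 199 is prime, so compute (118/199) with the reciprocity algorithm (Jacobi-symbol steps: pull out 2s via (2/n), flip via reciprocity, reduce):
  pull out 2: (2/199) = +1  (since 199 mod 8 = 7)
  reciprocity: (59/199) -> -(199/59)
  reduce: (22/59)
  pull out 2: (2/59) = -1  (since 59 mod 8 = 3)
  reciprocity: (11/59) -> -(59/11)
  reduce: (4/11)
  pull out 2: (2/11) = -1  (since 11 mod 8 = 3)
  pull out 2: (2/11) = -1  (since 11 mod 8 = 3)
  (1/11) = 1
Product of signs = -1
(118/199) = -1

-1


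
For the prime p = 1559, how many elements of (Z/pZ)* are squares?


For prime p, the number of non-zero quadratic residues is (p-1)/2.
= (1559-1)/2
= 779

779


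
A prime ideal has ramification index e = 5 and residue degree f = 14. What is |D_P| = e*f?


|D_P| = e * f
= 5 * 14
= 70

70


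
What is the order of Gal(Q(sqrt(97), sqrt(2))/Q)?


The 2 square roots of distinct primes are multiplicatively independent over Q,
so [K:Q] = 2^2 and Gal(K/Q) is isomorphic to (Z/2Z)^2.
|Gal| = 2^2 = 4

4


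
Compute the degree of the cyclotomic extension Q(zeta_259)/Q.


The degree equals Euler's totient phi(259).
259 = 7 * 37
phi(259) = 216

216


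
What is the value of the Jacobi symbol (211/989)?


Compute (211/989) via quadratic reciprocity:
  reciprocity: (211/989) -> +(989/211)
  reduce: (145/211)
  reciprocity: (145/211) -> +(211/145)
  reduce: (66/145)
  pull out 2: (2/145) = +1  (since 145 mod 8 = 1)
  reciprocity: (33/145) -> +(145/33)
  reduce: (13/33)
  reciprocity: (13/33) -> +(33/13)
  reduce: (7/13)
  reciprocity: (7/13) -> +(13/7)
  reduce: (6/7)
  pull out 2: (2/7) = +1  (since 7 mod 8 = 7)
  reciprocity: (3/7) -> -(7/3)
  reduce: (1/3)
  (1/3) = 1
Product of signs = -1

-1


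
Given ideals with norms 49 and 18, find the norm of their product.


N(IJ) = N(I) * N(J)
= 49 * 18
= 882

882


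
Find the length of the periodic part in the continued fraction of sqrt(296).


Run the CF algorithm for sqrt(296).
a_0 = floor(sqrt(296)) = 17; set m_0=0, q_0=1.
Recurrence: m' = q*a - m,  q' = (d - m'^2)/q,  a' = floor((a_0 + m')/q').
  step 1: m=17, q=7, a=4
  step 2: m=11, q=25, a=1
  step 3: m=14, q=4, a=7
  step 4: m=14, q=25, a=1
  step 5: m=11, q=7, a=4
  step 6: m=17, q=1, a=34
a_6 = 2*a_0 = 34, so the period closes here.
sqrt(296) = [17; 4, 1, 7, 1, 4, 34]
Period length = 6

6


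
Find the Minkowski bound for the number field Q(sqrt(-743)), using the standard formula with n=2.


d = -743, d mod 4 = 1, so disc(K) = d = -743; |disc(K)| = 743
Imaginary quadratic field, so n = 2, s = r2 = 1, r1 = 0
M = (n!/n^n) * (4/pi)^s * sqrt(|disc(K)|) = (2!/2^2) * (4/pi)^1 * sqrt(743)
= 0.5 * 1.273240 * 27.258026
= 17.3530

17.3530


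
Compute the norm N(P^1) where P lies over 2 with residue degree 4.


N(P^a) = p^(a*f)
= 2^(1*4)
= 2^4
= 16

16


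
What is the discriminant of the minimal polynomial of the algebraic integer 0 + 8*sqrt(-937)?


The element 0 + 8*sqrt(-937) has minimal polynomial:
x^2 + 0*x + 59968
Discriminant = (0)^2 - 4*(59968)
= 0 - 239872
= -239872

-239872


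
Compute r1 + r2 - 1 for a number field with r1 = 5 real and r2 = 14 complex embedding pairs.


By Dirichlet's unit theorem:
rank = r1 + r2 - 1
= 5 + 14 - 1
= 18

18


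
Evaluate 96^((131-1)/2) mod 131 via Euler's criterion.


p = 131 is prime and the exponent is (p-1)/2 = 65, so by Euler's criterion 96^65 = (96/131) = +1 or -1 mod 131.
Compute by square-and-multiply:
  65 = 64 + 1 (binary 1000001)
  Repeated squaring mod 131: 96^1 = 96, 96^2 = 46, 96^4 = 20, 96^8 = 7, 96^16 = 49, 96^32 = 43, 96^64 = 15
  96^65 = 96^64 * 96^1 = 15 * 96 mod 131
    15 * 96 = 1440 = 130 mod 131
  96^65 = 130 mod 131
Result 130 = p - 1 = -1 mod 131: 96 is a quadratic non-residue mod 131. As a residue in [0, p-1] the value is 130.
96^65 mod 131 = 130

130


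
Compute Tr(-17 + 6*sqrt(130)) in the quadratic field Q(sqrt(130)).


Tr(a + b*sqrt(d)) = (a + b*sqrt(d)) + (a - b*sqrt(d)) = 2a
= 2 * (-17)
= -34

-34


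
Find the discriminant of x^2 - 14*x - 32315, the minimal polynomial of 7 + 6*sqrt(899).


The element 7 + 6*sqrt(899) has minimal polynomial:
x^2 - 14*x - 32315
Discriminant = (-14)^2 - 4*(-32315)
= 196 + 129260
= 129456

129456


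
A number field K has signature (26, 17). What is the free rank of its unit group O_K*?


By Dirichlet's unit theorem:
rank = r1 + r2 - 1
= 26 + 17 - 1
= 42

42


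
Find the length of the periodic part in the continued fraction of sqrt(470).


Run the CF algorithm for sqrt(470).
a_0 = floor(sqrt(470)) = 21; set m_0=0, q_0=1.
Recurrence: m' = q*a - m,  q' = (d - m'^2)/q,  a' = floor((a_0 + m')/q').
  step 1: m=21, q=29, a=1
  step 2: m=8, q=14, a=2
  step 3: m=20, q=5, a=8
  step 4: m=20, q=14, a=2
  step 5: m=8, q=29, a=1
  step 6: m=21, q=1, a=42
a_6 = 2*a_0 = 42, so the period closes here.
sqrt(470) = [21; 1, 2, 8, 2, 1, 42]
Period length = 6

6


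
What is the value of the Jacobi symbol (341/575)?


Compute (341/575) via quadratic reciprocity:
  reciprocity: (341/575) -> +(575/341)
  reduce: (234/341)
  pull out 2: (2/341) = -1  (since 341 mod 8 = 5)
  reciprocity: (117/341) -> +(341/117)
  reduce: (107/117)
  reciprocity: (107/117) -> +(117/107)
  reduce: (10/107)
  pull out 2: (2/107) = -1  (since 107 mod 8 = 3)
  reciprocity: (5/107) -> +(107/5)
  reduce: (2/5)
  pull out 2: (2/5) = -1  (since 5 mod 8 = 5)
  (1/5) = 1
Product of signs = -1

-1


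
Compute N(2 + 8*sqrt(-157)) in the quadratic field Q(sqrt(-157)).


N(a + b*sqrt(d)) = a^2 - d*b^2
= (2)^2 - (-157)*(8)^2
= 4 + 10048
= 10052

10052


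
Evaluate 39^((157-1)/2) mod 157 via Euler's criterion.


p = 157 is prime and the exponent is (p-1)/2 = 78, so by Euler's criterion 39^78 = (39/157) = +1 or -1 mod 157.
Compute by square-and-multiply:
  78 = 64 + 8 + 4 + 2 (binary 1001110)
  Repeated squaring mod 157: 39^1 = 39, 39^2 = 108, 39^4 = 46, 39^8 = 75, 39^16 = 130, 39^32 = 101, 39^64 = 153
  39^78 = 39^64 * 39^8 * 39^4 * 39^2 = 153 * 75 * 46 * 108 mod 157
    153 * 75 = 11475 = 14 mod 157
    14 * 46 = 644 = 16 mod 157
    16 * 108 = 1728 = 1 mod 157
  39^78 = 1 mod 157
Result 1: 39 is a quadratic residue mod 157.
39^78 mod 157 = 1

1


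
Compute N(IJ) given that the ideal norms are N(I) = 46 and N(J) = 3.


N(IJ) = N(I) * N(J)
= 46 * 3
= 138

138


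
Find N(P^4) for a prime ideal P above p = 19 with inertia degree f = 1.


N(P^a) = p^(a*f)
= 19^(4*1)
= 19^4
= 130321

130321


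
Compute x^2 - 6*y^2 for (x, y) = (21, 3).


x^2 - d*y^2
= 21^2 - 6*3^2
= 441 - 54
= 387

387


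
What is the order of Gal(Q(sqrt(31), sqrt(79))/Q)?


The 2 square roots of distinct primes are multiplicatively independent over Q,
so [K:Q] = 2^2 and Gal(K/Q) is isomorphic to (Z/2Z)^2.
|Gal| = 2^2 = 4

4


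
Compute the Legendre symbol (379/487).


p = 487 is prime, so compute (379/487) with the reciprocity algorithm (Jacobi-symbol steps: pull out 2s via (2/n), flip via reciprocity, reduce):
  reciprocity: (379/487) -> -(487/379)
  reduce: (108/379)
  pull out 2: (2/379) = -1  (since 379 mod 8 = 3)
  pull out 2: (2/379) = -1  (since 379 mod 8 = 3)
  reciprocity: (27/379) -> -(379/27)
  reduce: (1/27)
  (1/27) = 1
Product of signs = 1
(379/487) = 1

1


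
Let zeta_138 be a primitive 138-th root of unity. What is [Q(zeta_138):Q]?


The degree equals Euler's totient phi(138).
138 = 2 * 3 * 23
phi(138) = 44

44


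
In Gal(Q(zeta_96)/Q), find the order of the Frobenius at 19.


The Frobenius at p in Gal(Q(zeta_n)/Q) = (Z/nZ)* is the class of p, so its order is ord_96(19), the smallest k >= 1 with 19^k = 1 mod 96.
n = 96 = 2^5 * 3, phi(96) = 32; the order divides phi(n).
Divisors of 32: 1, 2, 4, 8, 16, 32
Repeated squaring mod 96: 19^1 = 19, 19^2 = 73, 19^4 = 49, 19^8 = 1, 19^16 = 1, 19^32 = 1
Test divisors in increasing order:
  k=1: 19^1 = 19 mod 96
  k=2: 19^2 = 73 mod 96
  k=4: 19^4 = 49 mod 96
  k=8: 19^8 = 1 mod 96  <- first divisor giving 1
Order = 8

8


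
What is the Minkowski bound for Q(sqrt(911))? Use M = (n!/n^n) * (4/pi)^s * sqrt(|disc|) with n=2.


d = 911, d mod 4 = 3, so disc(K) = 4d = 3644; |disc(K)| = 3644
Real quadratic field, so n = 2, s = r2 = 0, r1 = 2
M = (n!/n^n) * (4/pi)^s * sqrt(|disc(K)|) = (2!/2^2) * (4/pi)^0 * sqrt(3644)
= 0.5 * 1.000000 * 60.365553
= 30.1828

30.1828


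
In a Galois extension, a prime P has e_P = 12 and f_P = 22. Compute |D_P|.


|D_P| = e * f
= 12 * 22
= 264

264


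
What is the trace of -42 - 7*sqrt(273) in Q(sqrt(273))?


Tr(a + b*sqrt(d)) = (a + b*sqrt(d)) + (a - b*sqrt(d)) = 2a
= 2 * (-42)
= -84

-84


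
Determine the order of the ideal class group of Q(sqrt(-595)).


K = Q(sqrt(-595)). d mod 4 = 1, so D = disc(K) = d = -595
h(K) equals the number of primitive reduced positive-definite forms (a, b, c) = a*x^2 + b*x*y + c*y^2 with b^2 - 4ac = D,
where reduced means |b| <= a <= c, with b >= 0 whenever |b| = a or a = c, and primitive means gcd(a, b, c) = 1.
Reduced forces 3a^2 <= |D| = 595, so 1 <= a <= 14; b must have the parity of D, and c = (b^2 - D)/(4a) must be an integer >= a.
Enumerate a = 1..14, b in [-a, a]:
  a=1: (1, 1, 149)  [1]
  a=2..4: none
  a=5: (5, 5, 31)  [1]
  a=6: none
  a=7: (7, 7, 23)  [1]
  a=8..12: none
  a=13: (13, 9, 13)  [1]
  a=14: none
Total reduced forms: 1 + 1 + 1 + 1 = 4
h = 4

4


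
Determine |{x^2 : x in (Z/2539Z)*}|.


For prime p, the number of non-zero quadratic residues is (p-1)/2.
= (2539-1)/2
= 1269

1269


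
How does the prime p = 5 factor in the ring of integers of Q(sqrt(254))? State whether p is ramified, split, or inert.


K = Q(sqrt(254)). Since d mod 4 = 2, disc(K) = 1016.
Check p | disc: 1016 mod 5 = 1.
p does not divide disc. Compute Legendre symbol (d/p):
4^((5-1)/2) mod 5 = 1
(d/p) = 1, so p splits: (p) = P*P' with e=1, f=1, g=2.
Therefore p is split.

split


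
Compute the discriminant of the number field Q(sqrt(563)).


For K = Q(sqrt(d)) with d squarefree: disc(K) = d if d = 1 mod 4, and disc(K) = 4d if d = 2 or 3 mod 4.
Here d = 563, and d mod 4 = 3.
d = 3 mod 4, not 1 (O_K = Z[sqrt(d)]), so disc(K) = 4d = 4 * (563) = 2252

2252


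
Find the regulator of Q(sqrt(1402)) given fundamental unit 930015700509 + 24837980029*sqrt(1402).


epsilon = 930015700509 + 24837980029*sqrt(1402)
= 1.8600e+12
R = ln(1.8600e+12)
= 28.2516

28.2516


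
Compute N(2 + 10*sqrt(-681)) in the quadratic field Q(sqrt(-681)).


N(a + b*sqrt(d)) = a^2 - d*b^2
= (2)^2 - (-681)*(10)^2
= 4 + 68100
= 68104

68104


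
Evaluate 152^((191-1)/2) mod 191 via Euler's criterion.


p = 191 is prime and the exponent is (p-1)/2 = 95, so by Euler's criterion 152^95 = (152/191) = +1 or -1 mod 191.
Compute by square-and-multiply:
  95 = 64 + 16 + 8 + 4 + 2 + 1 (binary 1011111)
  Repeated squaring mod 191: 152^1 = 152, 152^2 = 184, 152^4 = 49, 152^8 = 109, 152^16 = 39, 152^32 = 184, 152^64 = 49
  152^95 = 152^64 * 152^16 * 152^8 * 152^4 * 152^2 * 152^1 = 49 * 39 * 109 * 49 * 184 * 152 mod 191
    49 * 39 = 1911 = 1 mod 191
    1 * 109 = 109 = 109 mod 191
    109 * 49 = 5341 = 184 mod 191
    184 * 184 = 33856 = 49 mod 191
    49 * 152 = 7448 = 190 mod 191
  152^95 = 190 mod 191
Result 190 = p - 1 = -1 mod 191: 152 is a quadratic non-residue mod 191. As a residue in [0, p-1] the value is 190.
152^95 mod 191 = 190

190


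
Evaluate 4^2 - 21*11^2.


x^2 - d*y^2
= 4^2 - 21*11^2
= 16 - 2541
= -2525

-2525


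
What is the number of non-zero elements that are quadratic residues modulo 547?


For prime p, the number of non-zero quadratic residues is (p-1)/2.
= (547-1)/2
= 273

273


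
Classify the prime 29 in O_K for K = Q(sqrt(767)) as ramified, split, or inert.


K = Q(sqrt(767)). Since d mod 4 = 3, disc(K) = 3068.
Check p | disc: 3068 mod 29 = 23.
p does not divide disc. Compute Legendre symbol (d/p):
13^((29-1)/2) mod 29 = 1
(d/p) = 1, so p splits: (p) = P*P' with e=1, f=1, g=2.
Therefore p is split.

split


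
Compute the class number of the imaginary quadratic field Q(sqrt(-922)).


K = Q(sqrt(-922)). d mod 4 = 2, so D = disc(K) = 4d = -3688
h(K) equals the number of primitive reduced positive-definite forms (a, b, c) = a*x^2 + b*x*y + c*y^2 with b^2 - 4ac = D,
where reduced means |b| <= a <= c, with b >= 0 whenever |b| = a or a = c, and primitive means gcd(a, b, c) = 1.
Reduced forces 3a^2 <= |D| = 3688, so 1 <= a <= 35; b must have the parity of D, and c = (b^2 - D)/(4a) must be an integer >= a.
Enumerate a = 1..35, b in [-a, a]:
  a=1: (1, 0, 922)  [1]
  a=2: (2, 0, 461)  [1]
  a=3..6: none
  a=7: (7, -6, 133), (7, 6, 133)  [2]
  a=8..12: none
  a=13: (13, -2, 71), (13, 2, 71)  [2]
  a=14: (14, -8, 67), (14, 8, 67)  [2]
  a=15..16: none
  a=17: (17, -16, 58), (17, 16, 58)  [2]
  a=18: none
  a=19: (19, -6, 49), (19, 6, 49)  [2]
  a=20..25: none
  a=26: (26, -24, 41), (26, 24, 41)  [2]
  a=27..28: none
  a=29: (29, -16, 34), (29, 16, 34)  [2]
  a=30: none
  a=31: (31, -30, 37), (31, 30, 37)  [2]
  a=32..35: none
Total reduced forms: 1 + 1 + 2 + 2 + 2 + 2 + 2 + 2 + 2 + 2 = 18
h = 18

18


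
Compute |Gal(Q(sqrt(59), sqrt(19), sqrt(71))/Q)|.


The 3 square roots of distinct primes are multiplicatively independent over Q,
so [K:Q] = 2^3 and Gal(K/Q) is isomorphic to (Z/2Z)^3.
|Gal| = 2^3 = 8

8


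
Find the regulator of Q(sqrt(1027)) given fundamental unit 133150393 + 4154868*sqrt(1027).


epsilon = 133150393 + 4154868*sqrt(1027)
= 2.6630e+08
R = ln(2.6630e+08)
= 19.4001

19.4001


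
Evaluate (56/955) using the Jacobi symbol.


Compute (56/955) via quadratic reciprocity:
  pull out 2: (2/955) = -1  (since 955 mod 8 = 3)
  pull out 2: (2/955) = -1  (since 955 mod 8 = 3)
  pull out 2: (2/955) = -1  (since 955 mod 8 = 3)
  reciprocity: (7/955) -> -(955/7)
  reduce: (3/7)
  reciprocity: (3/7) -> -(7/3)
  reduce: (1/3)
  (1/3) = 1
Product of signs = -1

-1


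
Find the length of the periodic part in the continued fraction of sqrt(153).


Run the CF algorithm for sqrt(153).
a_0 = floor(sqrt(153)) = 12; set m_0=0, q_0=1.
Recurrence: m' = q*a - m,  q' = (d - m'^2)/q,  a' = floor((a_0 + m')/q').
  step 1: m=12, q=9, a=2
  step 2: m=6, q=13, a=1
  step 3: m=7, q=8, a=2
  step 4: m=9, q=9, a=2
  step 5: m=9, q=8, a=2
  step 6: m=7, q=13, a=1
  step 7: m=6, q=9, a=2
  step 8: m=12, q=1, a=24
a_8 = 2*a_0 = 24, so the period closes here.
sqrt(153) = [12; 2, 1, 2, 2, 2, 1, 2, 24]
Period length = 8

8
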